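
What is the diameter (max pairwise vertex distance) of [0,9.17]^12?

d = √(9.17² + 9.17² + ... + 9.17²) [12 terms] = √(12·9.17²) = 9.17√12 ≈ 31.7658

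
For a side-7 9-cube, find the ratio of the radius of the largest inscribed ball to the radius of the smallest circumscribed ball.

Ratio = (s/2)/(s√9/2) = 9^(-1/2) ≈ 0.333333.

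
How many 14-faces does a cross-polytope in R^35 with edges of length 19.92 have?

f_14(35-orthoplex) = 2^15 · (35 choose 15) = 106428601466880.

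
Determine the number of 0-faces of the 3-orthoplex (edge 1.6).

f_0(3-orthoplex) = 2^1 · (3 choose 1) = 6.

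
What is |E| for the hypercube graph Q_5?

Each of the 2^5 = 32 vertices has degree 5; total edges = 5·2^5/2 = 80.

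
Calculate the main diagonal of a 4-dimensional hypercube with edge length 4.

d = √(4² + 4² + ... + 4²) [4 terms] = √(4·4²) = 4√4 = 8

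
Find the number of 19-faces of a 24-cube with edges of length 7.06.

Number of 19-faces = C(24,19) · 2^(24-19) = 42504 · 32 = 1360128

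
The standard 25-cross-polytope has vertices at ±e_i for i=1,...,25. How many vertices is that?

The vertices are ±e_1, ..., ±e_25, so there are 2·25 = 50.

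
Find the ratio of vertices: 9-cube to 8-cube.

The 9-cube has 2^9 = 512 vertices. The 8-cube has 2^8 = 256 vertices. Ratio: 512/256 = 2.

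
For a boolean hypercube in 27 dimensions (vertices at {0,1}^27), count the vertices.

The 27-cube has 2^27 = 134217728 vertices.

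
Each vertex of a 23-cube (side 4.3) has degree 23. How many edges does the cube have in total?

An n-cube has n·2^(n-1) edges. With n = 23: 23·4194304 = 96468992.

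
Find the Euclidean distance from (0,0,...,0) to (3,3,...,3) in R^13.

||(3,3,...,3)|| = √(13)·3 ≈ 10.8167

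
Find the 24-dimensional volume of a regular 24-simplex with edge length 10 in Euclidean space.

For a regular n-simplex with edge a, V = (a^n / n!)·√((n+1)/2^n). With a=10, n=24: V ≈ 0.00196745.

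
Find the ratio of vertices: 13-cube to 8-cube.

The 13-cube has 2^13 = 8192 vertices. The 8-cube has 2^8 = 256 vertices. Ratio: 8192/256 = 32.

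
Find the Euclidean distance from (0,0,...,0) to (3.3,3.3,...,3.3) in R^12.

||(3.3,3.3,...,3.3)|| = √(12)·3.3 ≈ 11.4315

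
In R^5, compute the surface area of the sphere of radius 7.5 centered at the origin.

|∂B_5(7.5)| = 16875·π^2/2 ≈ 83274.8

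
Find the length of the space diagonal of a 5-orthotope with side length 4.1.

||(4.1,4.1,...,4.1)|| = √(5)·4.1 ≈ 9.16788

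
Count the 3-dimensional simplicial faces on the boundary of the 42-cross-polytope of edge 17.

Each 3-face is the convex hull of 4 vertices, one chosen as ±e_i from each of 4 distinct axes: 2^4·C(42,4) = 1790880.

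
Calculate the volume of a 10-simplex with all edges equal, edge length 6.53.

V_10 = √(11) · 6.53^10 / (10! · 2^(10/2)) ≈ 4.02638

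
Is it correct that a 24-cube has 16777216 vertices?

True. The 24-cube has 2^24 = 16777216 vertices.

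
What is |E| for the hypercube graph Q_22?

Number of 1-faces = C(22,1)·2^(22-1) = 22·2097152 = 46137344.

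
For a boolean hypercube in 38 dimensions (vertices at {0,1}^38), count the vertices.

An n-cube has 2^n vertices; for n = 38 that is 2^38 = 274877906944.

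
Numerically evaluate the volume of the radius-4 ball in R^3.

The n-ball volume is π^(n/2)·r^n/Γ(n/2+1). With n=3, r=4: V = 256·π/3 ≈ 268.083.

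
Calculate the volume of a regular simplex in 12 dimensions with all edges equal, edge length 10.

Volume = 10^12 · √(13/2^12) / 12! ≈ 117.613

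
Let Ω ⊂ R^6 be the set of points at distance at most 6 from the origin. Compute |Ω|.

The n-ball volume is π^(n/2)·r^n/Γ(n/2+1). With n=6, r=6: V = 7776·π^3 ≈ 241105.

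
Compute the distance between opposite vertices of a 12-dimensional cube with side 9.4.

d = √(9.4² + 9.4² + ... + 9.4²) [12 terms] = √(12·9.4²) = 9.4√12 ≈ 32.5626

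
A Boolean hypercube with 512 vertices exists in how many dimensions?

n = log_2(512) = 9.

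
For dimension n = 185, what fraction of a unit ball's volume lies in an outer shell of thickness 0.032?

1 - (1-0.032)^185 ≈ 0.997563 ≈ 99.76%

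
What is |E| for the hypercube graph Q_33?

The 33-cube has n·2^(n-1) = 33·2^32 = 33·4294967296 = 141733920768 edges.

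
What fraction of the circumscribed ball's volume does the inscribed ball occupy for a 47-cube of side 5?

Volume scales as r^n, and r_in/r_out = 1/√47, giving (1/√47)^47 ≈ 5.07809e-40.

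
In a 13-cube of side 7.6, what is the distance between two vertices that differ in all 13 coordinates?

Diagonal = √13 · 7.6 ≈ 27.4022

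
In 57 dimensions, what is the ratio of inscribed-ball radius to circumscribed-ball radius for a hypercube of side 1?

Ratio = (s/2)/(s√57/2) = 57^(-1/2) ≈ 0.132453.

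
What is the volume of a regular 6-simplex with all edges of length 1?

V = (1^6 / 6!) · √((6+1) / 2^6) ≈ 0.000459332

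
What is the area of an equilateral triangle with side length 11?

Area = (√3/4) · 11² = 52.3945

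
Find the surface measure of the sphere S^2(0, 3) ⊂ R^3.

S = n·V_n(r)/r = 3·V_3(3)/3 (volume-to-surface relation), giving 4πr² = 4π·(3)² ≈ 113.097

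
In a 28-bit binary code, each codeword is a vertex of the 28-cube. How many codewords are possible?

Each vertex is a binary string of length 28, so there are 2^28 = 268435456.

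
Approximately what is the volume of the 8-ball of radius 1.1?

The n-ball volume is π^(n/2)·r^n/Γ(n/2+1). With n=8, r=1.1: V ≈ 8.70021.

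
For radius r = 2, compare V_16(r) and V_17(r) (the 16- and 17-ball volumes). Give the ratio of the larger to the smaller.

V_16(2) ≈ 15422.6, V_17(2) ≈ 18478.7. The 17-ball is larger by a factor of 1.198.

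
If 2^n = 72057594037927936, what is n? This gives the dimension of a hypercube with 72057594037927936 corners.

The n-cube has 2^n vertices, and 72057594037927936 = 2^56, so n = 56.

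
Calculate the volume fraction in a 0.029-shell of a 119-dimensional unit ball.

V(inner)/V(outer) = ((1-0.029)/1)^119 ≈ 0.03014, so the shell fraction is 0.969864.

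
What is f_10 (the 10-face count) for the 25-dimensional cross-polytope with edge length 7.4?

Each 10-face is the convex hull of 11 vertices, one chosen as ±e_i from each of 11 distinct axes: 2^11·C(25,11) = 9128755200.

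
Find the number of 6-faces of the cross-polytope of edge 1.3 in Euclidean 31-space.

An n-cross-polytope has 2^(k+1)·C(n,k+1) k-faces. Here 2^7·C(31,7) = 128·2629575 = 336585600.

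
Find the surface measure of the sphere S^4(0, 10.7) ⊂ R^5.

|∂B_5(10.7)| ≈ 344988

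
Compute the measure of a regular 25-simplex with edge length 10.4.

V = (10.4^25 / 25!) · √((25+1) / 2^25) ≈ 0.00151286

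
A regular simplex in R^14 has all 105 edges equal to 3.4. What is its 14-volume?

V_14 = √(15) · 3.4^14 / (14! · 2^(14/2)) ≈ 9.57485e-06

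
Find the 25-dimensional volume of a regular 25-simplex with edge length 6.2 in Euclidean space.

Volume = 6.2^25 · √(26/2^25) / 25! ≈ 3.66234e-09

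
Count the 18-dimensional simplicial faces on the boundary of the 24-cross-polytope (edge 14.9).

An n-cross-polytope has 2^(k+1)·C(n,k+1) k-faces. Here 2^19·C(24,19) = 524288·42504 = 22284337152.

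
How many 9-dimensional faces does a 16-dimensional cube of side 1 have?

Number of 9-faces = C(16,9) · 2^(16-9) = 11440 · 128 = 1464320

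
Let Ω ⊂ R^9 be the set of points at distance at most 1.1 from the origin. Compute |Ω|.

The n-ball volume is π^(n/2)·r^n/Γ(n/2+1). With n=9, r=1.1: V ≈ 7.77771.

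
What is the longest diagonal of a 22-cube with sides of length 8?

||(8,8,...,8)|| = √(22)·8 ≈ 37.5233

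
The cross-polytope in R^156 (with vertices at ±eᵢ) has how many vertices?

Number of vertices = 2n = 312.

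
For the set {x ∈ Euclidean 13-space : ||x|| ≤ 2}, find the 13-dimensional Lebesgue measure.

The n-ball volume is π^(n/2)·r^n/Γ(n/2+1). With n=13, r=2: V = 1048576·π^6/135135 ≈ 7459.87.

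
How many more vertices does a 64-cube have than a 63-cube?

The 64-cube has 2^64 = 18446744073709551616 vertices. The 63-cube has 2^63 = 9223372036854775808 vertices. Difference: 18446744073709551616 - 9223372036854775808 = 9223372036854775808.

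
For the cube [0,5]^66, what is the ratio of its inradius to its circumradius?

Ratio = (s/2)/(s√66/2) = 66^(-1/2) ≈ 0.123091.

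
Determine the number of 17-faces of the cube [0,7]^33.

f_17(33-cube) = (33 choose 17) · 2^16 = 76467608616960.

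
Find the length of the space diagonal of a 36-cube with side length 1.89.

Diagonal = √36 · 1.89 = 11.34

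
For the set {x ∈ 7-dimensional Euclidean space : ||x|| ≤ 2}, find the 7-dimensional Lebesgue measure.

V = 2048·π^3/105 ≈ 604.77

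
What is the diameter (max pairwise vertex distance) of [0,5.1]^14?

The space diagonal of an n-cube of side s is s√n. Here 5.1·√14 ≈ 19.0825.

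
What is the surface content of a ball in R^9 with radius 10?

S_9(10) = 2·π^(9/2)·(10)^8 / Γ(9/2) = 640000000·π^4/21 ≈ 2.96866e+09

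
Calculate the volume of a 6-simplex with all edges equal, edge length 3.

Volume = 3^6 · √(7/2^6) / 6! ≈ 0.334853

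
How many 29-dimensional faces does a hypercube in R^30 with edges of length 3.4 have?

Number of 29-faces = C(30,29) · 2^(30-29) = 30 · 2 = 60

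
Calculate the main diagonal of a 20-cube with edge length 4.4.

The space diagonal of an n-cube of side s is s√n. Here 4.4·√20 ≈ 19.6774.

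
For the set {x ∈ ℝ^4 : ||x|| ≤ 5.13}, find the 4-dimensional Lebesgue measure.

V_4(5.13) = π^(4/2) · (5.13)^4 / Γ(4/2 + 1) ≈ 3417.74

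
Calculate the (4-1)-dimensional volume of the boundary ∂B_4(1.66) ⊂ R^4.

|∂B_4(1.66)| ≈ 90.293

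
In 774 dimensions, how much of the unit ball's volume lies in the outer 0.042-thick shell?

Shell fraction = 1 - (1-0.042)^774 ≈ 1 - 3.775e-15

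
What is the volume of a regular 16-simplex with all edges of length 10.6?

V_16 = √(17) · 10.6^16 / (16! · 2^(16/2)) ≈ 19.555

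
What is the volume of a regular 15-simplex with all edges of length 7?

V = (7^15 / 15!) · √((15+1) / 2^15) ≈ 0.0802243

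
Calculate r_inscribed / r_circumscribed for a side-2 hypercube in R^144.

For an n-cube of any side s, the inradius is s/2 and the circumradius is s√n/2, so the ratio is 1/√144 ≈ 0.0833333.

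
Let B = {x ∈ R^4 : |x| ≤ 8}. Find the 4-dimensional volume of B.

V = 2048·π^2 ≈ 20212.9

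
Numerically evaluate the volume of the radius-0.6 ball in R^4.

V_4(0.6) = π^(4/2) · (0.6)^4 / Γ(4/2 + 1) ≈ 0.63955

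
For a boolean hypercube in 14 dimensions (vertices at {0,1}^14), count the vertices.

Number of vertices = 2^14 = 16384.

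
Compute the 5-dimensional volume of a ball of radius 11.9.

Volume = π^{5/2}·(11.9)^5/Γ(7/2) ≈ 1.25613e+06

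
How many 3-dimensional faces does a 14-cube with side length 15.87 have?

Choose 3 of 14 axes to span the face (C(14,3) = 364 ways), then fix each of the remaining 11 coordinates at one of its two extreme values (2^11 = 2048 ways): 364·2048 = 745472.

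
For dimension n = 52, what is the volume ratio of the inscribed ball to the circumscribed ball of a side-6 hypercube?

Volume scales as r^n, and r_in/r_out = 1/√52, giving (1/√52)^52 ≈ 2.42054e-45.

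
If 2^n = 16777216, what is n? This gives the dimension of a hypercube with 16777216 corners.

The n-cube has 2^n vertices, and 16777216 = 2^24, so n = 24.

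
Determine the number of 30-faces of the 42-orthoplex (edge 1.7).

f_30(42-orthoplex) = 2^31 · (42 choose 31) = 9192435559220379648.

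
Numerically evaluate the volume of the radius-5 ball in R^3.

The n-ball volume is π^(n/2)·r^n/Γ(n/2+1). With n=3, r=5: V = 500·π/3 ≈ 523.599.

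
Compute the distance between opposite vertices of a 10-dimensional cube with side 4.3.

||(4.3,4.3,...,4.3)|| = √(10)·4.3 ≈ 13.5978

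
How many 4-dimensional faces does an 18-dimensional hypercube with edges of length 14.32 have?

An n-cube has C(n,k)·2^(n-k) k-faces. Here C(18,4)·2^14 = 3060·16384 = 50135040.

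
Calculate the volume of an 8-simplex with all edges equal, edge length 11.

For a regular n-simplex with edge a, V = (a^n / n!)·√((n+1)/2^n). With a=11, n=8: V ≈ 996.833.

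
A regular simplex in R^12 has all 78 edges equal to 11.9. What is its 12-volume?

For a regular n-simplex with edge a, V = (a^n / n!)·√((n+1)/2^n). With a=11.9, n=12: V ≈ 948.458.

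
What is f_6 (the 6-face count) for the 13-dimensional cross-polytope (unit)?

Number of 6-faces = 2^(6+1) · C(13,6+1) = 128 · 1716 = 219648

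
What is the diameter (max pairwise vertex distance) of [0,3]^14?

||(3,3,...,3)|| = √(14)·3 ≈ 11.225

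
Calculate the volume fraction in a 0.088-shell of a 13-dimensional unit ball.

Shell fraction = 1 - (1-0.088)^13 ≈ 0.698051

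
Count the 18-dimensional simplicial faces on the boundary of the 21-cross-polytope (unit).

Each 18-face is the convex hull of 19 vertices, one chosen as ±e_i from each of 19 distinct axes: 2^19·C(21,19) = 110100480.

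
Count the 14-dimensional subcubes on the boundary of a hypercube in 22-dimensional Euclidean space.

An n-cube has C(n,k)·2^(n-k) k-faces. Here C(22,14)·2^8 = 319770·256 = 81861120.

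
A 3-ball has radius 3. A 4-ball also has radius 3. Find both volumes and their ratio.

V_3(3) ≈ 113.097. V_4(3) ≈ 399.719. Ratio V_3/V_4 ≈ 0.2829.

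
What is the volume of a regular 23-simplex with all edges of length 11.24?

V = (11.24^23 / 23!) · √((23+1) / 2^23) ≈ 0.0962479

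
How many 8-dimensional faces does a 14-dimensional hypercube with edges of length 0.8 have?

An n-cube has C(n,k)·2^(n-k) k-faces. Here C(14,8)·2^6 = 3003·64 = 192192.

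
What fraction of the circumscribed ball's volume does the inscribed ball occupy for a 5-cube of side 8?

V_in / V_out = (r_in/r_out)^5 = (1/√5)^5 = 5^(-5/2) ≈ 0.0178885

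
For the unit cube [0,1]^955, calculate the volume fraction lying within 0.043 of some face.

1 - (1 - 2·0.043)^955 = 1 - 0.914^955 ≈ 1 - 5.054e-38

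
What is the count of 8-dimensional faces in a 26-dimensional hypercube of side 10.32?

Choose 8 of 26 axes to span the face (C(26,8) = 1562275 ways), then fix each of the remaining 18 coordinates at one of its two extreme values (2^18 = 262144 ways): 1562275·262144 = 409541017600.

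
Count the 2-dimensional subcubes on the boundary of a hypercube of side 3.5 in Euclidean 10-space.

Number of 2-faces = C(10,2) · 2^(10-2) = 45 · 256 = 11520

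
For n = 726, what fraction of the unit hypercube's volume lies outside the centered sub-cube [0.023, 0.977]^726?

The inner cube has side 1-2·0.023 = 0.954 and volume (0.954)^726 ≈ 1.419e-15, so the shell holds 1 - 1.419e-15 of the volume.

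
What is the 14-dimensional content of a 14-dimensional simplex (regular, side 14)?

For a regular n-simplex with edge a, V = (a^n / n!)·√((n+1)/2^n). With a=14, n=14: V ≈ 3856.74.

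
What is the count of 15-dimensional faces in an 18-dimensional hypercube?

Choose 15 of 18 axes to span the face (C(18,15) = 816 ways), then fix each of the remaining 3 coordinates at one of its two extreme values (2^3 = 8 ways): 816·8 = 6528.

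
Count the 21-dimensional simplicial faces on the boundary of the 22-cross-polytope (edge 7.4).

An n-cross-polytope has 2^(k+1)·C(n,k+1) k-faces. Here 2^22·C(22,22) = 4194304·1 = 4194304.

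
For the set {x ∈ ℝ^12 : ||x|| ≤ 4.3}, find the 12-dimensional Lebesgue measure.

The n-ball volume is π^(n/2)·r^n/Γ(n/2+1). With n=12, r=4.3: V ≈ 5.33566e+07.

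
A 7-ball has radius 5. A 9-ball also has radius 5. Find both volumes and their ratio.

V_7(5) ≈ 369122. V_9(5) ≈ 6.4424e+06. Ratio V_7/V_9 ≈ 0.0573.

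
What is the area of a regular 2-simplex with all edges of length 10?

Area = (√3/4) · 10² = 43.3013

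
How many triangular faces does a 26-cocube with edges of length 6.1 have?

An n-cross-polytope has 2^(k+1)·C(n,k+1) k-faces. Here 2^3·C(26,3) = 8·2600 = 20800.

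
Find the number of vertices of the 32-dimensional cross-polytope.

Number of vertices = 2n = 64.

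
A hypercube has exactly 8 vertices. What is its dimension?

Since 2^n = 8, we have n = 3.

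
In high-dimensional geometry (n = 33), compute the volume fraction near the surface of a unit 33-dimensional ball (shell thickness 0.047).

1 - (1-0.047)^33 ≈ 0.795795 ≈ 79.58%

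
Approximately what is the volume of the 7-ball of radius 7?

V = 1882384·π^3/15 ≈ 3.89105e+06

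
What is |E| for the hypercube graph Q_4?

An n-cube has n·2^(n-1) edges. With n = 4: 4·8 = 32.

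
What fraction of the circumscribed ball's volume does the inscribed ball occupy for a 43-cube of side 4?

The radii are 4/2 and 4√43/2, so the volume ratio is (1/√43)^43 = 43^{-43/2} ≈ 7.59326e-36.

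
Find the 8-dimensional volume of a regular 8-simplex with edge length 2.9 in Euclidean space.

Volume = 2.9^8 · √(9/2^8) / 8! ≈ 0.0232629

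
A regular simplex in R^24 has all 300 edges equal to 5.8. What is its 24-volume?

V_24 = √(25) · 5.8^24 / (24! · 2^(24/2)) ≈ 4.13215e-09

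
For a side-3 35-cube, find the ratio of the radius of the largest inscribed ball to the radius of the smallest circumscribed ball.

r_in / r_out = (3/2) / (3√35/2) = 1/√35 ≈ 0.169031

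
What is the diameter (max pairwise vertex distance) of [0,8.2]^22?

The space diagonal of an n-cube of side s is s√n. Here 8.2·√22 ≈ 38.4614.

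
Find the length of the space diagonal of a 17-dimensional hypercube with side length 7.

Diagonal = √17 · 7 ≈ 28.8617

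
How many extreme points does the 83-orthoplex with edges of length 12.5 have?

An n-cross-polytope has 2n vertices; here n = 83, giving 166.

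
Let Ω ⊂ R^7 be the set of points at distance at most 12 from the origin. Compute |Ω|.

Volume = π^{7/2}·(12)^7/Γ(9/2) = 191102976·π^3/35 ≈ 1.69297e+08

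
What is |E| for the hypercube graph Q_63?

An n-cube has n·2^(n-1) edges. With n = 63: 63·4611686018427387904 = 290536219160925437952.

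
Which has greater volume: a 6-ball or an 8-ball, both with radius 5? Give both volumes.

V_6(5) ≈ 80745.5. V_8(5) ≈ 1.58543e+06. The 8-ball is larger.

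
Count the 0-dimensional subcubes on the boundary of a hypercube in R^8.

f_0(8-cube) = (8 choose 0) · 2^8 = 256.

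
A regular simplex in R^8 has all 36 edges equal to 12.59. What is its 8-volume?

Volume = 12.59^8 · √(9/2^8) / 8! ≈ 2935.53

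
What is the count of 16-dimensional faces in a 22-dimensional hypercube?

An n-cube has C(n,k)·2^(n-k) k-faces. Here C(22,16)·2^6 = 74613·64 = 4775232.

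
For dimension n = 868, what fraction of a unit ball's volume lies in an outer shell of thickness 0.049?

1 - (1-0.049)^868 ≈ 1 - 1.15e-19 ≈ 100.000000%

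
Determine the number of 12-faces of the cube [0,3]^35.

f_12(35-cube) = (35 choose 12) · 2^23 = 6999889045094400.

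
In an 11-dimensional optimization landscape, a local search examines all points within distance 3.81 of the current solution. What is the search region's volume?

Volume = π^{11/2}·(3.81)^11/Γ(13/2) ≈ 4.62679e+06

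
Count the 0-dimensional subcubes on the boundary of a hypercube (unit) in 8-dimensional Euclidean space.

Choose 0 of 8 axes to span the face (C(8,0) = 1 way), then fix each of the remaining 8 coordinates at one of its two extreme values (2^8 = 256 ways): 1·256 = 256.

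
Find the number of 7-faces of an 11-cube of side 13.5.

Choose 7 of 11 axes to span the face (C(11,7) = 330 ways), then fix each of the remaining 4 coordinates at one of its two extreme values (2^4 = 16 ways): 330·16 = 5280.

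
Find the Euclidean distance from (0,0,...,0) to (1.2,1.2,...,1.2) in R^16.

d = √(1.2² + 1.2² + ... + 1.2²) [16 terms] = √(16·1.2²) = 1.2√16 = 4.8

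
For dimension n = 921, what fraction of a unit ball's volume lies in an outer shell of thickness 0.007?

1 - (1-0.007)^921 ≈ 0.99845 ≈ 99.85%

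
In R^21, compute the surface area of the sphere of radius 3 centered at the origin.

|∂B_21(3)| = 88159684608·π^10/8083075 ≈ 1.02139e+09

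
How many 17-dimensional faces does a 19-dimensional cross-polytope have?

f_17(19-orthoplex) = 2^18 · (19 choose 18) = 4980736.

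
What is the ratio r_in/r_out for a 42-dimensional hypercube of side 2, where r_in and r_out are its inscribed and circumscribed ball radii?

r_in = 2/2 (half the side); r_out = 2√42/2 (half the diagonal). Ratio = 1/√42 ≈ 0.154303.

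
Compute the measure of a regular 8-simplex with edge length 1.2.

V_8 = √(9) · 1.2^8 / (8! · 2^(8/2)) ≈ 1.99954e-05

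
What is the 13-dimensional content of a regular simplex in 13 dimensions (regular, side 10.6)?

Volume = 10.6^13 · √(14/2^13) / 13! ≈ 141.601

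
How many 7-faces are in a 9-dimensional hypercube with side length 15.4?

Choose 7 of 9 axes to span the face (C(9,7) = 36 ways), then fix each of the remaining 2 coordinates at one of its two extreme values (2^2 = 4 ways): 36·4 = 144.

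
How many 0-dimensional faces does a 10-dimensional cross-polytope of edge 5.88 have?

Number of 0-faces = 2^(0+1) · C(10,0+1) = 2 · 10 = 20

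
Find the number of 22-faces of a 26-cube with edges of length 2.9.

Choose 22 of 26 axes to span the face (C(26,22) = 14950 ways), then fix each of the remaining 4 coordinates at one of its two extreme values (2^4 = 16 ways): 14950·16 = 239200.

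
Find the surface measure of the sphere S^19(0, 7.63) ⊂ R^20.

The surface area of an n-ball is 2π^(n/2) r^(n-1) / Γ(n/2). For n=20, r=7.63: 3.02505e+16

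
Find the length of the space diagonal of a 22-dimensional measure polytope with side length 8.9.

Diagonal = √22 · 8.9 ≈ 41.7447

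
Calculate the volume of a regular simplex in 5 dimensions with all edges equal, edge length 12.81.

V = (12.81^5 / 5!) · √((5+1) / 2^5) ≈ 1244.7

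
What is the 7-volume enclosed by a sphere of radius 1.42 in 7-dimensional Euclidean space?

Volume = π^{7/2}·(1.42)^7/Γ(9/2) ≈ 55.0046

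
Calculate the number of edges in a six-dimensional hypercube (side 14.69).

The 6-cube has n·2^(n-1) = 6·2^5 = 6·32 = 192 edges.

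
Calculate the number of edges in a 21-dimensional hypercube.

Number of 1-faces = C(21,1)·2^(21-1) = 21·1048576 = 22020096.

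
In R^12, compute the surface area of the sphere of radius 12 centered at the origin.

The surface area of an n-ball is 2π^(n/2) r^(n-1) / Γ(n/2). For n=12, r=12: 61917364224·π^6/5 ≈ 1.19053e+13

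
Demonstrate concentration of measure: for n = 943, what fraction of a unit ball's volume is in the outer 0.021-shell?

1 - (1-0.021)^943 ≈ 0.999999998 ≈ (100 - 2.03e-07)%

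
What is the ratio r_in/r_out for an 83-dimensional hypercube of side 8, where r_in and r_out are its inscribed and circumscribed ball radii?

Ratio = (s/2)/(s√83/2) = 83^(-1/2) ≈ 0.109764.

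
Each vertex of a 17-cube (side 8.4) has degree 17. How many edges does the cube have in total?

Each of the 2^17 = 131072 vertices has degree 17; total edges = 17·2^17/2 = 1114112.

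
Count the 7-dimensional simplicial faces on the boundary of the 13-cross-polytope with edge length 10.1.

Number of 7-faces = 2^(7+1) · C(13,7+1) = 256 · 1287 = 329472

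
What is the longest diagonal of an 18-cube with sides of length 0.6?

The space diagonal of an n-cube of side s is s√n. Here 0.6·√18 ≈ 2.54558.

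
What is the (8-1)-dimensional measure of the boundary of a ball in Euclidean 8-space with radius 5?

S = n·V_n(r)/r = 8·V_8(5)/5 (volume-to-surface relation), giving 78125·π^4/3 ≈ 2.5367e+06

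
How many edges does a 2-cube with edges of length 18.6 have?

The 2-cube has n·2^(n-1) = 2·2^1 = 2·2 = 4 edges.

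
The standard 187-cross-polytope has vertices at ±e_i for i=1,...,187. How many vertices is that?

An n-cross-polytope has 2n vertices; here n = 187, giving 374.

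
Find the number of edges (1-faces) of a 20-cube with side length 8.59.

Choose 1 of 20 axes to span the face (C(20,1) = 20 ways), then fix each of the remaining 19 coordinates at one of its two extreme values (2^19 = 524288 ways): 20·524288 = 10485760.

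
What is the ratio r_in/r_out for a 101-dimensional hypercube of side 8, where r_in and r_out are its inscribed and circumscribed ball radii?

r_in = 8/2 (half the side); r_out = 8√101/2 (half the diagonal). Ratio = 1/√101 ≈ 0.0995037.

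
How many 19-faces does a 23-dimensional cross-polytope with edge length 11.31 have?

An n-cross-polytope has 2^(k+1)·C(n,k+1) k-faces. Here 2^20·C(23,20) = 1048576·1771 = 1857028096.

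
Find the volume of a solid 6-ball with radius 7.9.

Volume = π^{6/2}·(7.9)^6/Γ(4) ≈ 1.25621e+06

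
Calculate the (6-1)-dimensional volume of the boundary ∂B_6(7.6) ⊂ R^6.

The surface area of an n-ball is 2π^(n/2) r^(n-1) / Γ(n/2). For n=6, r=7.6: 786172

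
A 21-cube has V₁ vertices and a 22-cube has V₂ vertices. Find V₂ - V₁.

V₁ = 2^21 = 2097152. V₂ = 2^22 = 4194304. V₂ - V₁ = 2097152.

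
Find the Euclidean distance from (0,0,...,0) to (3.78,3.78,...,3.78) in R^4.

The space diagonal of an n-cube of side s is s√n. Here 3.78·√4 = 7.56.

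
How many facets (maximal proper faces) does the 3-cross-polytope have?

Number of 2-faces = 2^(2+1) · C(3,2+1) = 8 · 1 = 8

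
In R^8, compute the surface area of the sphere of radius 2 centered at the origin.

S = n·V_n(r)/r = 8·V_8(2)/2 (volume-to-surface relation), giving 128·π^4/3 ≈ 4156.12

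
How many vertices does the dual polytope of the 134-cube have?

An n-cross-polytope has 2n vertices; here n = 134, giving 268.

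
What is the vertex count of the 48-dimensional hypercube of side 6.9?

Each vertex is a binary string of length 48, so there are 2^48 = 281474976710656.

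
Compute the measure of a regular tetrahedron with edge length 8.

Volume = (√2/12) · 8³ = 60.3398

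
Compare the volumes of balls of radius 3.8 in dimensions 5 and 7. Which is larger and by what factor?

V_5(3.8) ≈ 4170.77, V_7(3.8) ≈ 54058.7. The 7-ball is larger by a factor of 12.96.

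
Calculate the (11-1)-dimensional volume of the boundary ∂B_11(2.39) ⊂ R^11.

S_11(2.39) = 2·π^(11/2)·(2.39)^10 / Γ(11/2) ≈ 126031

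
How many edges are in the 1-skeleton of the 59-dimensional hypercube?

Number of 1-faces = C(59,1)·2^(59-1) = 59·288230376151711744 = 17005592192950992896.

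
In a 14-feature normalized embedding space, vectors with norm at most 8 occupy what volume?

Volume = π^{14/2}·(8)^14/Γ(8) = 274877906944·π^7/315 ≈ 2.63559e+12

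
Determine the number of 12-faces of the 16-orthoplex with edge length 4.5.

f_12(16-orthoplex) = 2^13 · (16 choose 13) = 4587520.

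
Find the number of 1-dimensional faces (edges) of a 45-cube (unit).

Each of the 2^45 = 35184372088832 vertices has degree 45; total edges = 45·2^45/2 = 791648371998720.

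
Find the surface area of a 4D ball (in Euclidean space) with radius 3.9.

|∂B_4(3.9)| ≈ 1170.91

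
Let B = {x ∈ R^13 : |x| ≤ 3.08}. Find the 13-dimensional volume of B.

V_13(3.08) = π^(13/2) · (3.08)^13 / Γ(13/2 + 1) ≈ 2.04409e+06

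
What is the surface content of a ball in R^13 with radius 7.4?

S = n·V_n(r)/r = 13·V_13(7.4)/7.4 (volume-to-surface relation), giving 3.19202e+11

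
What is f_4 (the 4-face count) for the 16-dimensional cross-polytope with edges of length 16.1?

An n-cross-polytope has 2^(k+1)·C(n,k+1) k-faces. Here 2^5·C(16,5) = 32·4368 = 139776.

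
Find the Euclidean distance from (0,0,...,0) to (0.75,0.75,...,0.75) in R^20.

||(0.75,0.75,...,0.75)|| = √(20)·0.75 ≈ 3.3541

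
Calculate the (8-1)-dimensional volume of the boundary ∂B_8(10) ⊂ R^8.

S = n·V_n(r)/r = 8·V_8(10)/10 (volume-to-surface relation), giving 10000000·π^4/3 ≈ 3.24697e+08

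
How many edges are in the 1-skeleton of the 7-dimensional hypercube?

Each of the 2^7 = 128 vertices has degree 7; total edges = 7·2^7/2 = 448.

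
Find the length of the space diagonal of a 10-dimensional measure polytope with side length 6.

||(6,6,...,6)|| = √(10)·6 ≈ 18.9737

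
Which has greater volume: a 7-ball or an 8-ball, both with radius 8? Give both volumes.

V_7(8) ≈ 9.90855e+06. V_8(8) ≈ 6.80939e+07. The 8-ball is larger.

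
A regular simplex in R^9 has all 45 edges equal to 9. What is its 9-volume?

For a regular n-simplex with edge a, V = (a^n / n!)·√((n+1)/2^n). With a=9, n=9: V ≈ 149.205.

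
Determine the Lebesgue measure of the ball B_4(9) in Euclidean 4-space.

Volume = π^{4/2}·(9)^4/Γ(3) = 6561·π^2/2 ≈ 32377.2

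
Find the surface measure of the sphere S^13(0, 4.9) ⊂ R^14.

The surface area of an n-ball is 2π^(n/2) r^(n-1) / Γ(n/2). For n=14, r=4.9: 7.87582e+09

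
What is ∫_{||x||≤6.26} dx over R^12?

Volume = π^{12/2}·(6.26)^12/Γ(7) ≈ 4.83569e+09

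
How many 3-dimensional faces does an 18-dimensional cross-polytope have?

Each 3-face is the convex hull of 4 vertices, one chosen as ±e_i from each of 4 distinct axes: 2^4·C(18,4) = 48960.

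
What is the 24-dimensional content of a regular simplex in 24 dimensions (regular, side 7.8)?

For a regular n-simplex with edge a, V = (a^n / n!)·√((n+1)/2^n). With a=7.8, n=24: V ≈ 5.06028e-06.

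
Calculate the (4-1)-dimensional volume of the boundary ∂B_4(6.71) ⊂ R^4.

|∂B_4(6.71)| ≈ 5963.45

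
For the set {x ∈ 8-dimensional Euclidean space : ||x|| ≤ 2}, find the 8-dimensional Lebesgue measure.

The n-ball volume is π^(n/2)·r^n/Γ(n/2+1). With n=8, r=2: V = 32·π^4/3 ≈ 1039.03.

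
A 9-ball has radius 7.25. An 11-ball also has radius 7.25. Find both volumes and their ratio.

V_9(7.25) ≈ 1.82541e+08. V_11(7.25) ≈ 5.48053e+09. Ratio V_9/V_11 ≈ 0.03331.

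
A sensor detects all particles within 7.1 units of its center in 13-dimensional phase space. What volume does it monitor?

The n-ball volume is π^(n/2)·r^n/Γ(n/2+1). With n=13, r=7.1: V ≈ 1.06096e+11.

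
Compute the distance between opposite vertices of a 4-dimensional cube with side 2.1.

Diagonal = √4 · 2.1 = 4.2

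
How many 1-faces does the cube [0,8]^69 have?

Number of 1-faces = C(69,1)·2^(69-1) = 69·295147905179352825856 = 20365205457375344984064.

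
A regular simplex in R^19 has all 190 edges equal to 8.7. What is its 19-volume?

V_19 = √(20) · 8.7^19 / (19! · 2^(19/2)) ≈ 0.0360165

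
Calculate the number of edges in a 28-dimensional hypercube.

An n-cube has n·2^(n-1) edges. With n = 28: 28·134217728 = 3758096384.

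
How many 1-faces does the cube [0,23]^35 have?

An n-cube has n·2^(n-1) edges. With n = 35: 35·17179869184 = 601295421440.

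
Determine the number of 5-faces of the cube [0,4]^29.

Choose 5 of 29 axes to span the face (C(29,5) = 118755 ways), then fix each of the remaining 24 coordinates at one of its two extreme values (2^24 = 16777216 ways): 118755·16777216 = 1992378286080.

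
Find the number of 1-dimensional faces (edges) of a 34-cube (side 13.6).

Number of 1-faces = C(34,1)·2^(34-1) = 34·8589934592 = 292057776128.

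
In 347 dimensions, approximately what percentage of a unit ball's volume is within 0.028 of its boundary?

1 - (1-0.028)^347 ≈ 0.999947 ≈ 99.9947%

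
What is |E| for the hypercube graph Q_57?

An n-cube has n·2^(n-1) edges. With n = 57: 57·72057594037927936 = 4107282860161892352.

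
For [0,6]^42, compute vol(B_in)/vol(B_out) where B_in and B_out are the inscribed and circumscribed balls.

The radii are 6/2 and 6√42/2, so the volume ratio is (1/√42)^42 = 42^{-42/2} ≈ 8.1614e-35.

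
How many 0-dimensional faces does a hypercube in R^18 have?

Number of 0-faces = C(18,0) · 2^(18-0) = 1 · 262144 = 262144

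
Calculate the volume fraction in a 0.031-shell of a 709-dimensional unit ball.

1 - (1-0.031)^709 ≈ 1 - 2.012e-10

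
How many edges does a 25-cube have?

Number of 1-faces = C(25,1)·2^(25-1) = 25·16777216 = 419430400.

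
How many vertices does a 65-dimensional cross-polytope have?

The 65-dimensional cross-polytope has 2n = 2·65 = 130 vertices.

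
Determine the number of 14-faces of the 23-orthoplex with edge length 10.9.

f_14(23-orthoplex) = 2^15 · (23 choose 15) = 16066609152.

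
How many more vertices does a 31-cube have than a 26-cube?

The 31-cube has 2^31 = 2147483648 vertices. The 26-cube has 2^26 = 67108864 vertices. Difference: 2147483648 - 67108864 = 2080374784.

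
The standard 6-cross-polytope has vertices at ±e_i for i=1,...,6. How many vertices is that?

Number of vertices = 2n = 12.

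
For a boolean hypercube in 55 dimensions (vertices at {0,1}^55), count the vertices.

Each vertex is a binary string of length 55, so there are 2^55 = 36028797018963968.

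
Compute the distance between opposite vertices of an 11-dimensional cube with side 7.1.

||(7.1,7.1,...,7.1)|| = √(11)·7.1 ≈ 23.548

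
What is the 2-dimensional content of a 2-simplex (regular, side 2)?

Area = (√3/4) · 2² = 1.73205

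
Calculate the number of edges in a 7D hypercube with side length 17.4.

An n-cube has n·2^(n-1) edges. With n = 7: 7·64 = 448.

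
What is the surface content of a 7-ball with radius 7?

The surface area of an n-ball is 2π^(n/2) r^(n-1) / Γ(n/2). For n=7, r=7: 1882384·π^3/15 ≈ 3.89105e+06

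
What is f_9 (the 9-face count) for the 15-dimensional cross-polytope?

Number of 9-faces = 2^(9+1) · C(15,9+1) = 1024 · 3003 = 3075072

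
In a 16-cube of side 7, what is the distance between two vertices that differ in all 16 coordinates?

The space diagonal of an n-cube of side s is s√n. Here 7·√16 = 28.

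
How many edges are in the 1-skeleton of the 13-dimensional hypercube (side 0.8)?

An n-cube has n·2^(n-1) edges. With n = 13: 13·4096 = 53248.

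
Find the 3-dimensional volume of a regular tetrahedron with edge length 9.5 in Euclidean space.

Volume = (√2/12) · 9.5³ = 101.043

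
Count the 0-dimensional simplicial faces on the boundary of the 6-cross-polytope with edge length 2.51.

f_0(6-orthoplex) = 2^1 · (6 choose 1) = 12.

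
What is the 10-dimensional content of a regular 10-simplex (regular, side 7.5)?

Volume = 7.5^10 · √(11/2^10) / 10! ≈ 16.0841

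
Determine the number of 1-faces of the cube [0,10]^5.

Choose 1 of 5 axes to span the face (C(5,1) = 5 ways), then fix each of the remaining 4 coordinates at one of its two extreme values (2^4 = 16 ways): 5·16 = 80.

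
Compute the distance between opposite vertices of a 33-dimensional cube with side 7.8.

The space diagonal of an n-cube of side s is s√n. Here 7.8·√33 ≈ 44.8076.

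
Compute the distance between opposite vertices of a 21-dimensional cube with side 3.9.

Diagonal = √21 · 3.9 ≈ 17.872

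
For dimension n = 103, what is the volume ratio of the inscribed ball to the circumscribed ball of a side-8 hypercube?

V_in/V_out = n^(-n/2) = 103^(-103/2) ≈ 2.18214e-104.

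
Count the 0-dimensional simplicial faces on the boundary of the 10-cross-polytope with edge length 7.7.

Number of 0-faces = 2^(0+1) · C(10,0+1) = 2 · 10 = 20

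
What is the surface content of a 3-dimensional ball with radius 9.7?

|∂B_3(9.7)| = 4πr² = 4π·(9.7)² ≈ 1182.37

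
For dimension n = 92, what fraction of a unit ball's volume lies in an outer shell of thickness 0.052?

1 - (1-0.052)^92 ≈ 0.992649 ≈ 99.26%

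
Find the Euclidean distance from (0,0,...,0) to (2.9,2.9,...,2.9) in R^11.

||(2.9,2.9,...,2.9)|| = √(11)·2.9 ≈ 9.61821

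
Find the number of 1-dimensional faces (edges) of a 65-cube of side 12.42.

Each of the 2^65 = 36893488147419103232 vertices has degree 65; total edges = 65·2^65/2 = 1199038364791120855040.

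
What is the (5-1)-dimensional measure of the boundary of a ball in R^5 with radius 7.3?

The surface area of an n-ball is 2π^(n/2) r^(n-1) / Γ(n/2). For n=5, r=7.3: 74741.2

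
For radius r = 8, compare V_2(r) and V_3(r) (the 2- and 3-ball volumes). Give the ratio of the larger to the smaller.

V_2(8) ≈ 201.062, V_3(8) ≈ 2144.66. The 3-ball is larger by a factor of 10.67.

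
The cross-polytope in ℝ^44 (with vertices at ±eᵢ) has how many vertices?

The 44-dimensional cross-polytope has 2n = 2·44 = 88 vertices.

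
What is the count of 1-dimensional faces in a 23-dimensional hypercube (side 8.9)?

Number of 1-faces = C(23,1) · 2^(23-1) = 23 · 4194304 = 96468992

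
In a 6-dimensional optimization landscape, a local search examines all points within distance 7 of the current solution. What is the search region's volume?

Volume = π^{6/2}·(7)^6/Γ(4) = 117649·π^3/6 ≈ 607976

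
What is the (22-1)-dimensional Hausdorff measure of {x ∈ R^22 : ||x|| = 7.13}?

|∂B_22(7.13)| ≈ 1.33289e+17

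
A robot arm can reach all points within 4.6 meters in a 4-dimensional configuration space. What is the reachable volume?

V_4(4.6) = π^(4/2) · (4.6)^4 / Γ(4/2 + 1) ≈ 2209.54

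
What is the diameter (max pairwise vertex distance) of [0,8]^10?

d = √(8² + 8² + ... + 8²) [10 terms] = √(10·8²) = 8√10 ≈ 25.2982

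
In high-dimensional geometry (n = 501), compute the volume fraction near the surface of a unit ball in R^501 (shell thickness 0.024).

1 - (1-0.024)^501 ≈ 0.999995 ≈ 99.999482%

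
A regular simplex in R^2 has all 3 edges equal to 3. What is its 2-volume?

Area = (√3/4) · 3² = 3.89711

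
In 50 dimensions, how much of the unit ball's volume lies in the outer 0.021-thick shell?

1 - (1-0.021)^50 ≈ 0.653953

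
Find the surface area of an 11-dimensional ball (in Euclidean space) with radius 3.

S = n·V_n(r)/r = 11·V_11(3)/3 (volume-to-surface relation), giving 139968·π^5/35 ≈ 1.2238e+06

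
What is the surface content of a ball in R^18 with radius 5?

|∂B_18(5)| = 152587890625·π^9/4032 ≈ 1.1281e+12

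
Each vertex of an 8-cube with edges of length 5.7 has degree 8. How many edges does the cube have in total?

An n-cube has n·2^(n-1) edges. With n = 8: 8·128 = 1024.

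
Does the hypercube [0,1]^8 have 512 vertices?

False. The 8-cube has 2^8 = 256 vertices.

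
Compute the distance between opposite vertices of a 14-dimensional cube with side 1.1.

The space diagonal of an n-cube of side s is s√n. Here 1.1·√14 ≈ 4.11582.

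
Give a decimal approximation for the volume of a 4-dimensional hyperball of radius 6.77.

Volume = π^{4/2}·(6.77)^4/Γ(3) ≈ 10366.3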